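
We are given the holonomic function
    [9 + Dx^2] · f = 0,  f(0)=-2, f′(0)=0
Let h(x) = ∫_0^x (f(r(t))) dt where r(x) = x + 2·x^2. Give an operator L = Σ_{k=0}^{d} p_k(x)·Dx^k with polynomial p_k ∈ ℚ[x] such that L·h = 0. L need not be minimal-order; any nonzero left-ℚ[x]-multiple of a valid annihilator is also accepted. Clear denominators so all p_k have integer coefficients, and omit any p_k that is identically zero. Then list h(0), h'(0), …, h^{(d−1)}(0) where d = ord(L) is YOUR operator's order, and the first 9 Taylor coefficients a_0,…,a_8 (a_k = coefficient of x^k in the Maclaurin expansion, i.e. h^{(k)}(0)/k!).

f: a_k = -2, 0, 9, 0, -27/4, 0, 81/40, 0, -729/2240, …
f∘r: x↦r, Dx↦Dx/r' in L_f ⇒ L₀.
h=∫h₀ ⇒ L = L₀·Dx.
L = (9 + 108·x + 432·x^2 + 576·x^3)·Dx - 4·Dx^2 + (1 + 4·x)·Dx^3  (order 3).
h: a_k = 0, -2, 0, 3, 9, 117/20, -9, -6399/280, -1917/80, …
ICs: h(0) = 0, h′(0) = -2, h′′(0) = 0.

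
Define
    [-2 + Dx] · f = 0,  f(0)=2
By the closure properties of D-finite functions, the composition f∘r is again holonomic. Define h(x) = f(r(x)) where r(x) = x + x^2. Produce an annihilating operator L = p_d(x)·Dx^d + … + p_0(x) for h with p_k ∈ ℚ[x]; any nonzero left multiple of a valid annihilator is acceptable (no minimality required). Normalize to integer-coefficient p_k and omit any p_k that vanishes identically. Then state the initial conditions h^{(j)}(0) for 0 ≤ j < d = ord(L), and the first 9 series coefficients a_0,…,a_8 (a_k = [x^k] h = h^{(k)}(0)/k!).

f: a_k = 2, 4, 4, 8/3, 4/3, 8/15, 8/45, 16/315, 4/315, …
f∘r: x↦r, Dx↦Dx/r' in L_f ⇒ L₀.
L = (-2 - 4·x) + Dx  (order 1).
h: a_k = 2, 4, 8, 32/3, 40/3, 208/15, 608/45, 3712/315, 3056/315, …
ICs: h(0) = 2.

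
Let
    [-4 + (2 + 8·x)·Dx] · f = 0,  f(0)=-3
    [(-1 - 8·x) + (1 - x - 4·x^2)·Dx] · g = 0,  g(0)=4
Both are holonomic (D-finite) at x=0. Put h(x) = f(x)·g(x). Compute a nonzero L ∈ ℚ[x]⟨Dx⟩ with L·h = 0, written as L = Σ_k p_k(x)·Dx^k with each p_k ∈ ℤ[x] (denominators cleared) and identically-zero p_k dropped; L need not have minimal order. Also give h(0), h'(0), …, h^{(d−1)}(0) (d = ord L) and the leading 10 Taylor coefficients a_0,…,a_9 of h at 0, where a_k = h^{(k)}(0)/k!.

f: a_k = -3, -6, 6, -12, 30, -84, 252, -792, 2574, -8580, …
g: a_k = 4, 4, 20, 36, 116, 260, 724, 1764, 4660, 11716, …
f·g: L₀ = L_f ⊗_s L_g, ord ≤ 1·1.
L = (3 + 10·x + 24·x^2) + (-1 - 3·x + 8·x^2 + 16·x^3)·Dx  (order 1).
h: a_k = -12, -36, -60, -252, -372, -1716, -2196, -12228, -10716, -93948, …
ICs: h(0) = -12.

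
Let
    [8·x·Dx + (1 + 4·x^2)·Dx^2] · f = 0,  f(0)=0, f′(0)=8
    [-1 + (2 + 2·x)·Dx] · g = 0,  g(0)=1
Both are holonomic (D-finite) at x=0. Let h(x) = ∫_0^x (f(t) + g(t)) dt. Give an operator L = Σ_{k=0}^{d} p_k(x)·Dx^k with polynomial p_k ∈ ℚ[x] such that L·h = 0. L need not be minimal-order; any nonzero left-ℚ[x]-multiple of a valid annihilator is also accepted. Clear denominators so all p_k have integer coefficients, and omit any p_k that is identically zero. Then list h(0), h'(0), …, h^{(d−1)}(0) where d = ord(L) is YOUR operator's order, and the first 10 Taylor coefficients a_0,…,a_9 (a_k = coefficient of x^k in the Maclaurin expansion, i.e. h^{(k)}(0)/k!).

L = (-16 - 40·x + 192·x^2 + 96·x^3)·Dx^2 + (-35 - 64·x + 328·x^2 + 768·x^3 + 336·x^4)·Dx^3 + (-2 + 30·x + 48·x^2 + 144·x^3 + 224·x^4 + 96·x^5)·Dx^4  (order 4).
h: a_k = 0, 1, 17/4, -1/24, -509/192, -1/128, 32803/7680, -3/1024, -1048345/114688, -143/98304, …
ICs: h(0) = 0, h′(0) = 1, h′′(0) = 17/2, h′′′(0) = -1/4.

f: a_k = 0, 8, 0, -32/3, 0, 128/5, 0, -512/7, 0, 2048/9, …
g: a_k = 1, 1/2, -1/8, 1/16, -5/128, 7/256, -21/1024, 33/2048, -429/32768, 715/65536, …
Sum ⇒ L₀ = lclm(L_f,L_g) in ℚ(x)⟨Dx⟩.
∫: right-multiply L₀ by Dx.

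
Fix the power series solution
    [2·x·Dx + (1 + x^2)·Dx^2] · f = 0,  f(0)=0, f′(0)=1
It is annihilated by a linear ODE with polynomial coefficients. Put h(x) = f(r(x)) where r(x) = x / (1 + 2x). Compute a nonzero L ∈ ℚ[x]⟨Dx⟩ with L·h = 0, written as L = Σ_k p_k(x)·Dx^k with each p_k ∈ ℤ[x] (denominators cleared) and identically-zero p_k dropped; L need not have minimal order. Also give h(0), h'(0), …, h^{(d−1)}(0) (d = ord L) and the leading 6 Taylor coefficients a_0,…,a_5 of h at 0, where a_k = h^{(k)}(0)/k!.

f: a_k = 0, 1, 0, -1/3, 0, 1/5, …
h₀=f(r): pull back L_f along r ⇒ L₀.
L = (4 + 10·x)·Dx + (1 + 4·x + 5·x^2)·Dx^2  (order 2).
h: a_k = 0, 1, -2, 11/3, -6, 41/5, …
ICs: h(0) = 0, h′(0) = 1.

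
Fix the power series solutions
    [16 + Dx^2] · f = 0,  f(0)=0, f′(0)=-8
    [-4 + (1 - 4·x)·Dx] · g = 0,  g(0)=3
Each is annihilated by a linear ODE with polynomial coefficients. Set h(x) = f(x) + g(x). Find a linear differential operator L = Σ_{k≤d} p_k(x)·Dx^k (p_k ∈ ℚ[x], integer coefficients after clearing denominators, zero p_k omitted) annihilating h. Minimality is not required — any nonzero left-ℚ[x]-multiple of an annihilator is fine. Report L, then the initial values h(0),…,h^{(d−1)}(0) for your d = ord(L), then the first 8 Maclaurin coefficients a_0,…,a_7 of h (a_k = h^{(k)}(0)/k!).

L = (-448 + 512·x - 1024·x^2) + (48 - 320·x + 768·x^2 - 1024·x^3)·Dx + (-28 + 32·x - 64·x^2)·Dx^2 + (3 - 20·x + 48·x^2 - 64·x^3)·Dx^3  (order 3).
h: a_k = 3, 4, 48, 640/3, 768, 45824/15, 12288, 15484928/315, …
ICs: h(0) = 3, h′(0) = 4, h′′(0) = 96.

f: a_k = 0, -8, 0, 64/3, 0, -256/15, 0, 2048/315, …
g: a_k = 3, 12, 48, 192, 768, 3072, 12288, 49152, …
L₀ := lclm(L_f,L_g); ord L₀ ≤ 2+1.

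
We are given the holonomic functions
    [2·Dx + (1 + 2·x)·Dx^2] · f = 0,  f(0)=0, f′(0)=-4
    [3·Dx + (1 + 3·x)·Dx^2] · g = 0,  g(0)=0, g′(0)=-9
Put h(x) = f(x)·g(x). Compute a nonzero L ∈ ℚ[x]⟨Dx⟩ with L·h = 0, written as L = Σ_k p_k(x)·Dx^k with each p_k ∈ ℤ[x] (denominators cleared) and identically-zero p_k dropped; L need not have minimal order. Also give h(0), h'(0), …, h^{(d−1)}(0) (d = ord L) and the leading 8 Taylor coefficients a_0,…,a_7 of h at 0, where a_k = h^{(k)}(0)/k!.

L = (156 + 720·x + 864·x^2)·Dx + (310 + 2244·x + 5400·x^2 + 4320·x^3)·Dx^2 + (88 + 860·x + 3132·x^2 + 5040·x^3 + 3024·x^4)·Dx^3 + (5 + 62·x + 305·x^2 + 744·x^3 + 900·x^4 + 432·x^5)·Dx^4  (order 4).
h: a_k = 0, 0, 36, -90, 210, -495, 5967/5, -2946, …
ICs: h(0) = 0, h′(0) = 0, h′′(0) = 72, h′′′(0) = -540.

f: a_k = 0, -4, 4, -16/3, 8, -64/5, 64/3, -256/7, …
g: a_k = 0, -9, 27/2, -27, 243/4, -729/5, 729/2, -6561/7, …
L₀ := L_f ⊗_s L_g (sym. prod.), ord ≤ 4.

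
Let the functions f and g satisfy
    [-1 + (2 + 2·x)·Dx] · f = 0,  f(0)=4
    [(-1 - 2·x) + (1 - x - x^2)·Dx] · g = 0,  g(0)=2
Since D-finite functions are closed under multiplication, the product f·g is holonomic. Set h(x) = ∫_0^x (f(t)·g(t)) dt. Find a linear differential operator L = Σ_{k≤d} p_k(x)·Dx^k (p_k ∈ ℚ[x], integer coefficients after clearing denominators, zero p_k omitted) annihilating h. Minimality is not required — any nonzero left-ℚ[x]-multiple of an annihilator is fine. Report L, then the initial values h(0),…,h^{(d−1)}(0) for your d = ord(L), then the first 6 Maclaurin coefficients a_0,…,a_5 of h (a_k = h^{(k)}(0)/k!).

L = (3 + 5·x + 3·x^2)·Dx + (-2 + 4·x^2 + 2·x^3)·Dx^2  (order 2).
h: a_k = 0, 8, 6, 19/3, 63/8, 803/80, …
ICs: h(0) = 0, h′(0) = 8.

f: a_k = 4, 2, -1/2, 1/4, -5/32, 7/64, …
g: a_k = 2, 2, 4, 6, 10, 16, …
L₀ := L_f ⊗_s L_g (sym. prod.), ord ≤ 1.
Integrate: L := L₀·Dx.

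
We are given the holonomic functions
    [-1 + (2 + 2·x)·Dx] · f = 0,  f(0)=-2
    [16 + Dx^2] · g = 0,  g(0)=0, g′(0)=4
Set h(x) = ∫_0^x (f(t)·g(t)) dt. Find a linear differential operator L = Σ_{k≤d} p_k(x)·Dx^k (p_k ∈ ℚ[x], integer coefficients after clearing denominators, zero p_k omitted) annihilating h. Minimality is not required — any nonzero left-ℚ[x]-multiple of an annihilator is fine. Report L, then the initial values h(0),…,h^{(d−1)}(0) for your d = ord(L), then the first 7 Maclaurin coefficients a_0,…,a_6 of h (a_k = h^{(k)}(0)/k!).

f: a_k = -2, -1, 1/4, -1/8, 5/64, -7/128, 21/512, …
g: a_k = 0, 4, 0, -32/3, 0, 128/15, 0, …
Sym-product of L_f,L_g gives L₀ (≤ ord 2).
h=∫h₀ ⇒ L = L₀·Dx.
L = (67 + 128·x + 64·x^2)·Dx + (-4 - 4·x)·Dx^2 + (4 + 8·x + 4·x^2)·Dx^3  (order 3).
h: a_k = 0, 0, -4, -4/3, 67/12, 61/30, -4661/1440, …
ICs: h(0) = 0, h′(0) = 0, h′′(0) = -8.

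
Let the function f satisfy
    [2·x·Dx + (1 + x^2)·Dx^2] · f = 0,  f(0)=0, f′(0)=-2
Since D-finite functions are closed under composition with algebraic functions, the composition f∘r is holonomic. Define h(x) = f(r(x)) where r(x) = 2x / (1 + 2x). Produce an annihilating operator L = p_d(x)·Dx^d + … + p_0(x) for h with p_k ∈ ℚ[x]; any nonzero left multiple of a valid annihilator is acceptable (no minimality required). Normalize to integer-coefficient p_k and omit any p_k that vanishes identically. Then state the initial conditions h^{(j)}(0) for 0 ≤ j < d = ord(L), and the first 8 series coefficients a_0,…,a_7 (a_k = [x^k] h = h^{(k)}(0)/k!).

f: a_k = 0, -2, 0, 2/3, 0, -2/5, 0, 2/7, …
L₀ from L_f via x↦r, Dx↦r'^{-1}Dx.
L = (4 + 16·x)·Dx + (1 + 4·x + 8·x^2)·Dx^2  (order 2).
h: a_k = 0, -4, 8, -32/3, 0, 256/5, -512/3, 2048/7, …
ICs: h(0) = 0, h′(0) = -4.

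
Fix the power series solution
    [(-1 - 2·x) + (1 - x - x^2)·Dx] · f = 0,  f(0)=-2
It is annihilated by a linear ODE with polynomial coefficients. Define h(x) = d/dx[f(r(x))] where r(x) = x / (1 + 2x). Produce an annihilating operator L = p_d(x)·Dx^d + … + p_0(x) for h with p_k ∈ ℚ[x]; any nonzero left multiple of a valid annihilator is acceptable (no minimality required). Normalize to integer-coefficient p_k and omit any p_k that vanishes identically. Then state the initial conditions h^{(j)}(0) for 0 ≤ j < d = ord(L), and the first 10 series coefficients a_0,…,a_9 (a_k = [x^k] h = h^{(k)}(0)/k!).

L = (-6·x - 18·x^2 - 16·x^3) + (-1 - 9·x - 27·x^2 - 30·x^3 - 8·x^4)·Dx  (order 1).
h: a_k = -2, 0, 6, -24, 80, -252, 770, -2304, 6786, -19740, …
ICs: h(0) = -2.

f: a_k = -2, -2, -4, -6, -10, -16, -26, -42, -68, -110, …
Substitute x→r, Dx→(1/r')Dx; clear ⇒ L₀.
Derive L from L₀ (diff closure).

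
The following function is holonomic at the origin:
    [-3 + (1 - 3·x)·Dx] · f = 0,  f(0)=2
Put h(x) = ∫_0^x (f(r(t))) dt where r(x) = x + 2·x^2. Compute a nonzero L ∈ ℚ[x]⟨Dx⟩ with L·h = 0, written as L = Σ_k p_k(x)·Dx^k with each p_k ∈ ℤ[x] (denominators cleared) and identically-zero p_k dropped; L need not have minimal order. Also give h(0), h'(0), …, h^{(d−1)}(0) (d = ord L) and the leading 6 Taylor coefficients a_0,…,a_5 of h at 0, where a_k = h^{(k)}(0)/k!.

L = (3 + 12·x)·Dx + (-1 + 3·x + 6·x^2)·Dx^2  (order 2).
h: a_k = 0, 2, 3, 10, 63/2, 558/5, …
ICs: h(0) = 0, h′(0) = 2.

f: a_k = 2, 6, 18, 54, 162, 486, …
h₀=f(r): pull back L_f along r ⇒ L₀.
h=∫₀ˣh₀: take L = L₀·Dx.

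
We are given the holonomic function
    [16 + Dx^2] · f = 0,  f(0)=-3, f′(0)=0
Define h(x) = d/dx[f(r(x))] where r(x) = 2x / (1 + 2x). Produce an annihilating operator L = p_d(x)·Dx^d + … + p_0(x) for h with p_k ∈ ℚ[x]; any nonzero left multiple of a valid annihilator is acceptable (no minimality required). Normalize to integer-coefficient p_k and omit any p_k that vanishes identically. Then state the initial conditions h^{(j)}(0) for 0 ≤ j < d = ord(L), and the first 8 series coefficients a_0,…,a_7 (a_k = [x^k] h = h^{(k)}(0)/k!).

L = (88 + 96·x + 96·x^2) + (12 + 72·x + 144·x^2 + 96·x^3)·Dx + (1 + 8·x + 24·x^2 + 32·x^3 + 16·x^4)·Dx^2  (order 2).
h: a_k = 0, 192, -1152, 2560, 5120, -351232/5, 1763328/5, -25739264/21, …
ICs: h(0) = 0, h′(0) = 192.

f: a_k = -3, 0, 24, 0, -32, 0, 256/15, 0, …
h₀=f(r): pull back L_f along r ⇒ L₀.
h₀' ⇒ L via d/dx closure of L₀.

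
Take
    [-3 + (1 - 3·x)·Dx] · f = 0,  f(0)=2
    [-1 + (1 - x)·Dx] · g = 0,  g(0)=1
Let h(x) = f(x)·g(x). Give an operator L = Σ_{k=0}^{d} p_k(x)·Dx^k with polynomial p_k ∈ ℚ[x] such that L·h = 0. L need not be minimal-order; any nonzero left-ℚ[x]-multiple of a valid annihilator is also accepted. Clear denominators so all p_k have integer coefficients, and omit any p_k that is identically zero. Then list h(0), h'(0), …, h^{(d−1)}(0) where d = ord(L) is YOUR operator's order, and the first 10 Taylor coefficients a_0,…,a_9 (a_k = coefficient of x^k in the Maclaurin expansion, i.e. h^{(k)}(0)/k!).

f: a_k = 2, 6, 18, 54, 162, 486, 1458, 4374, 13122, 39366, …
g: a_k = 1, 1, 1, 1, 1, 1, 1, 1, 1, 1, …
f·g: L₀ = L_f ⊗_s L_g, ord ≤ 1·1.
L = (-4 + 6·x) + (1 - 4·x + 3·x^2)·Dx  (order 1).
h: a_k = 2, 8, 26, 80, 242, 728, 2186, 6560, 19682, 59048, …
ICs: h(0) = 2.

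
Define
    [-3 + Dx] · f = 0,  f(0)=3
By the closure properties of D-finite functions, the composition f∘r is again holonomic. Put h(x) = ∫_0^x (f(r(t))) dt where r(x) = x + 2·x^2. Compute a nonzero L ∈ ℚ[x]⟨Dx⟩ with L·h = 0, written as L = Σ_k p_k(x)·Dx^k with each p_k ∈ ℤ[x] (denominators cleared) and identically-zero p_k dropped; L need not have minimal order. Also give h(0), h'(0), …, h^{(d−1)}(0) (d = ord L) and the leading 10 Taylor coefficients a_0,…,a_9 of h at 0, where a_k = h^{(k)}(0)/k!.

f: a_k = 3, 9, 27/2, 27/2, 81/8, 243/40, 243/80, 729/560, 2187/4480, 729/4480, …
f∘r: x↦r, Dx↦Dx/r' in L_f ⇒ L₀.
∫: right-multiply L₀ by Dx.
L = (-3 - 12·x)·Dx + Dx^2  (order 2).
h: a_k = 0, 3, 9/2, 21/2, 135/8, 1161/40, 3321/80, 33183/560, 338661/4480, 84519/896, …
ICs: h(0) = 0, h′(0) = 3.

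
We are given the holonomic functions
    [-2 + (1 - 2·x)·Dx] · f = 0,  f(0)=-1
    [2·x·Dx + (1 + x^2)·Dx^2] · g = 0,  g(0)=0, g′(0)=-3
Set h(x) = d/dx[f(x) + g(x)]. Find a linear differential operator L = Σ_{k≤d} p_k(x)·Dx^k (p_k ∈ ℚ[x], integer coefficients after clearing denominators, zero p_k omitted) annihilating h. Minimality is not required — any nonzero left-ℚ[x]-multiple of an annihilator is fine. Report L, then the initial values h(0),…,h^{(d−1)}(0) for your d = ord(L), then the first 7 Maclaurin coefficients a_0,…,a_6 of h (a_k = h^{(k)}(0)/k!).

f: a_k = -1, -2, -4, -8, -16, -32, -64, …
g: a_k = 0, -3, 0, 1, 0, -3/5, 0, …
Sum ⇒ L₀ = lclm(L_f,L_g) in ℚ(x)⟨Dx⟩.
h₀' ⇒ L via d/dx closure of L₀.
L = (-4 + 32·x + 12·x^2) + (13 - 4·x + 25·x^2 + 12·x^3)·Dx + (-2 + 3·x + 3·x^3 + 2·x^4)·Dx^2  (order 2).
h: a_k = -5, -8, -21, -64, -163, -384, -893, …
ICs: h(0) = -5, h′(0) = -8.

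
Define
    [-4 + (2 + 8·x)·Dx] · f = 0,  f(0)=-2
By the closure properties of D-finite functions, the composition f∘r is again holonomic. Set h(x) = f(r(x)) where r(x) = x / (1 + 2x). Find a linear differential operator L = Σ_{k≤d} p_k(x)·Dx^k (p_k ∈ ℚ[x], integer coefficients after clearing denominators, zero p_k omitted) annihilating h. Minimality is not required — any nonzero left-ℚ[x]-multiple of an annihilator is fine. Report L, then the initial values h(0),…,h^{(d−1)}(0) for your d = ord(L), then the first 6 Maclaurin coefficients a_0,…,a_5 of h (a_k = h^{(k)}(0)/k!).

L = -2 + (1 + 8·x + 12·x^2)·Dx  (order 1).
h: a_k = -2, -4, 12, -40, 148, -600, …
ICs: h(0) = -2.

f: a_k = -2, -4, 4, -8, 20, -56, …
Change of var in L_f (x↦r) gives L₀.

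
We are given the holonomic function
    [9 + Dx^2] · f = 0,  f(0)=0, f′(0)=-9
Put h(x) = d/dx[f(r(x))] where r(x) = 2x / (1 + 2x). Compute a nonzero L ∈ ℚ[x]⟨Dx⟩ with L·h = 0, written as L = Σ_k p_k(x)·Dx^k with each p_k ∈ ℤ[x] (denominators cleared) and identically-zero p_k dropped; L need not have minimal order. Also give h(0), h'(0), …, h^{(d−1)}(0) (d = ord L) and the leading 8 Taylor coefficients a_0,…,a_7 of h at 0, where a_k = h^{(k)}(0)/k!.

L = (60 + 96·x + 96·x^2) + (12 + 72·x + 144·x^2 + 96·x^3)·Dx + (1 + 8·x + 24·x^2 + 32·x^3 + 16·x^4)·Dx^2  (order 2).
h: a_k = -18, 72, 108, -2016, 10548, -36720, 464472/5, -726912/5, …
ICs: h(0) = -18, h′(0) = 72.

f: a_k = 0, -9, 0, 27/2, 0, -243/40, 0, 729/560, …
f∘r: x↦r, Dx↦Dx/r' in L_f ⇒ L₀.
h₀' ⇒ L via d/dx closure of L₀.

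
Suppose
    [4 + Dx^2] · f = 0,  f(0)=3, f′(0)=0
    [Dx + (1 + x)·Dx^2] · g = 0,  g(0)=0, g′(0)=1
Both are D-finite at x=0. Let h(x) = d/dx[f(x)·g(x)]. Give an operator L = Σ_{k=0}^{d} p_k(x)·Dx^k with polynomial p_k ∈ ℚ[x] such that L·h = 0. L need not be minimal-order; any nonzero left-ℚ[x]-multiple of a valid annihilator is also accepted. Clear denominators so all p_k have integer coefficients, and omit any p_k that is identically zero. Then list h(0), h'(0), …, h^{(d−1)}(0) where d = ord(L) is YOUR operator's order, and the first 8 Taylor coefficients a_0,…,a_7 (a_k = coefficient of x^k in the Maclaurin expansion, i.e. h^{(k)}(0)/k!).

f: a_k = 3, 0, -6, 0, 2, 0, -4/15, 0, …
g: a_k = 0, 1, -1/2, 1/3, -1/4, 1/5, -1/6, 1/7, …
f·g: L₀ = L_f ⊗_s L_g, ord ≤ 2·2.
h=h₀': d/dx-closure on L₀ ⇒ L.
L = (-56 + 896·x + 4416·x^2 + 8064·x^3 + 7136·x^4 + 3072·x^5 + 512·x^6) + (72 + 776·x + 2080·x^2 + 2400·x^3 + 1280·x^4 + 256·x^5)·Dx + (70 + 824·x + 2780·x^2 + 4416·x^3 + 3664·x^4 + 1536·x^5 + 256·x^6)·Dx^2 + (18 + 194·x + 520·x^2 + 600·x^3 + 320·x^4 + 64·x^5)·Dx^3 + (21 + 150·x + 419·x^2 + 600·x^3 + 470·x^4 + 192·x^5 + 32·x^6)·Dx^4  (order 4).
h: a_k = 3, -3, -15, 9, 3, 0, -13/5, 31/15, …
ICs: h(0) = 3, h′(0) = -3, h′′(0) = -30, h′′′(0) = 54.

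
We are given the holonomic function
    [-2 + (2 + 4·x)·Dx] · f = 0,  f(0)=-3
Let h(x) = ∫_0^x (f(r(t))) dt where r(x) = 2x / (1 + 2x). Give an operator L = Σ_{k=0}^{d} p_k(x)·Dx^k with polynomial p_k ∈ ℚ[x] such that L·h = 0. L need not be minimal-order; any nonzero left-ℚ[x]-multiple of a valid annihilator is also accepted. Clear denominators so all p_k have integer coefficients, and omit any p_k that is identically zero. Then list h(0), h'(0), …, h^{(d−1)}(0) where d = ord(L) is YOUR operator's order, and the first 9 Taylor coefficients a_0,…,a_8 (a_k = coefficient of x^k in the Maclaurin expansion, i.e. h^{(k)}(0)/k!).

f: a_k = -3, -3, 3/2, -3/2, 15/8, -21/8, 63/16, -99/16, 1287/128, …
L₀ from L_f via x↦r, Dx↦r'^{-1}Dx.
h=∫h₀ ⇒ L = L₀·Dx.
L = -2·Dx + (1 + 8·x + 12·x^2)·Dx^2  (order 2).
h: a_k = 0, -3, -3, 6, -15, 222/5, -150, 3924/7, -2259, …
ICs: h(0) = 0, h′(0) = -3.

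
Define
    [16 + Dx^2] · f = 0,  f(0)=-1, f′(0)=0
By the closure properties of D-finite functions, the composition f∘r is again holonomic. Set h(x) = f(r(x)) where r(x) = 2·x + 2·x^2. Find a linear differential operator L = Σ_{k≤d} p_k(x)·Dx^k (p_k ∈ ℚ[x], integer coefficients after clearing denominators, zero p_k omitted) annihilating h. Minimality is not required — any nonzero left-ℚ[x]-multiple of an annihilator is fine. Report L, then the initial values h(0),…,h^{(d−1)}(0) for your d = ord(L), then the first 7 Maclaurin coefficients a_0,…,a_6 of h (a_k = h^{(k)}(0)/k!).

L = (64 + 384·x + 768·x^2 + 512·x^3) - 2·Dx + (1 + 2·x)·Dx^2  (order 2).
h: a_k = -1, 0, 32, 64, -416/3, -2048/3, -29696/45, …
ICs: h(0) = -1, h′(0) = 0.

f: a_k = -1, 0, 8, 0, -32/3, 0, 256/45, …
h₀=f(r): pull back L_f along r ⇒ L₀.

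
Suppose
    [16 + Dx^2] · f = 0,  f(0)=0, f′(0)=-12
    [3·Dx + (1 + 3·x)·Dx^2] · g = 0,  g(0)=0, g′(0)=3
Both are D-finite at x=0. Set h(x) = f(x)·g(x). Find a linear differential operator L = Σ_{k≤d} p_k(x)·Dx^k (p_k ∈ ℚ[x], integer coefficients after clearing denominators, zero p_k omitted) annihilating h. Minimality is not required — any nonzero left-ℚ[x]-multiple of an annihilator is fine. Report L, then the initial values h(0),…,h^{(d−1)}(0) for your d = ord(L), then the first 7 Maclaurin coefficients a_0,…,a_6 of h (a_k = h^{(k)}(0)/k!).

L = (2272 + 127488·x + 781056·x^2 + 1769472·x^3 + 1327104·x^4) + (4416 + 50112·x + 165888·x^2 + 165888·x^3)·Dx + (1022 + 19392·x + 102816·x^2 + 221184·x^3 + 165888·x^4)·Dx^2 + (276 + 3132·x + 10368·x^2 + 10368·x^3)·Dx^3 + (55 + 714·x + 3375·x^2 + 6912·x^3 + 5184·x^4)·Dx^4  (order 4).
h: a_k = 0, 0, -36, 54, -12, 99, -372, …
ICs: h(0) = 0, h′(0) = 0, h′′(0) = -72, h′′′(0) = 324.

f: a_k = 0, -12, 0, 32, 0, -128/5, 0, …
g: a_k = 0, 3, -9/2, 9, -81/4, 243/5, -243/2, …
Sym-product of L_f,L_g gives L₀ (≤ ord 4).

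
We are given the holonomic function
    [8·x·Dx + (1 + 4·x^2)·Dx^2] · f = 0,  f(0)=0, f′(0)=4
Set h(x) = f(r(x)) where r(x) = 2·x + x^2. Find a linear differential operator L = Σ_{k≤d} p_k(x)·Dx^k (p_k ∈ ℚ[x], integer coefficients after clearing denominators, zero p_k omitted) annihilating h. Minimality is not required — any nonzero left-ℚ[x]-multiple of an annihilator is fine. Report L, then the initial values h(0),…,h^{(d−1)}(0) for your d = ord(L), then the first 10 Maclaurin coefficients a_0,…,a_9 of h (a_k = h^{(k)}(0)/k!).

f: a_k = 0, 4, 0, -16/3, 0, 64/5, 0, -256/7, 0, 1024/9, …
f∘r: x↦r, Dx↦Dx/r' in L_f ⇒ L₀.
L = (-1 + 32·x + 64·x^2 + 48·x^3 + 12·x^4)·Dx + (1 + x + 16·x^2 + 32·x^3 + 20·x^4 + 4·x^5)·Dx^2  (order 2).
h: a_k = 0, 8, 4, -128/3, -64, 1888/5, 3056/3, -25600/7, -15872, 304256/9, …
ICs: h(0) = 0, h′(0) = 8.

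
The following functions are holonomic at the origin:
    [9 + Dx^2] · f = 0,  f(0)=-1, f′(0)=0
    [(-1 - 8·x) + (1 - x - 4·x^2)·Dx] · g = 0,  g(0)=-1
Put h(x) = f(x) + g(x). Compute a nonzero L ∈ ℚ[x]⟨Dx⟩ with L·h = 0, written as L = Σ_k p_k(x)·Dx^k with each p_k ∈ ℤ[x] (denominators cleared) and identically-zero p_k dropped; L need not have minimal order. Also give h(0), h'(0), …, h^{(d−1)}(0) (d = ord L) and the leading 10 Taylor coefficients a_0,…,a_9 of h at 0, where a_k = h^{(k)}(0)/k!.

f: a_k = -1, 0, 9/2, 0, -27/8, 0, 81/80, 0, -729/4480, 0, …
g: a_k = -1, -1, -5, -9, -29, -65, -181, -441, -1165, -2929, …
Sum ⇒ L₀ = lclm(L_f,L_g) in ℚ(x)⟨Dx⟩.
L = (-567 - 4806·x - 3321·x^2 - 9936·x^3 - 6480·x^4 - 10368·x^5) + (171 - 117·x - 441·x^2 + 135·x^3 - 540·x^4 - 3888·x^5 - 5184·x^6)·Dx + (-63 - 534·x - 369·x^2 - 1104·x^3 - 720·x^4 - 1152·x^5)·Dx^2 + (19 - 13·x - 49·x^2 + 15·x^3 - 60·x^4 - 432·x^5 - 576·x^6)·Dx^3  (order 3).
h: a_k = -2, -1, -1/2, -9, -259/8, -65, -14399/80, -441, -5219929/4480, -2929, …
ICs: h(0) = -2, h′(0) = -1, h′′(0) = -1.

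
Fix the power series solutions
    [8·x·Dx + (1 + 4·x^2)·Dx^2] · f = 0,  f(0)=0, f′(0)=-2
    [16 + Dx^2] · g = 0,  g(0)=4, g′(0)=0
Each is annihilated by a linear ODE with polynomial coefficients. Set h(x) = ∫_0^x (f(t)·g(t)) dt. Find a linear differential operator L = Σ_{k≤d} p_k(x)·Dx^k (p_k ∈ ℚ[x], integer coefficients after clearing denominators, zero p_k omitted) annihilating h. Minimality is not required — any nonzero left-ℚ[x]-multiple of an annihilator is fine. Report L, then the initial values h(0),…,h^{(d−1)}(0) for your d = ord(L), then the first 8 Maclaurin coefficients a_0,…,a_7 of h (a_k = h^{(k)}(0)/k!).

f: a_k = 0, -2, 0, 8/3, 0, -32/5, 0, 128/7, …
g: a_k = 4, 0, -32, 0, 128/3, 0, -1024/45, 0, …
f·g: L₀ = L_f ⊗_s L_g, ord ≤ 2·2.
h=∫₀ˣh₀: take L = L₀·Dx.
L = (2560 + 29696·x^2 + 118784·x^4 + 262144·x^6 + 262144·x^8)·Dx + (1536·x + 14336·x^3 + 49152·x^5 + 65536·x^7)·Dx^2 + (240 + 3008·x^2 + 13824·x^4 + 32768·x^6 + 32768·x^8)·Dx^3 + (96·x + 896·x^3 + 3072·x^5 + 4096·x^7)·Dx^4 + (5 + 72·x^2 + 400·x^4 + 1024·x^6 + 1024·x^8)·Dx^5  (order 5).
h: a_k = 0, 0, -4, 0, 56/3, 0, -1472/45, 0, …
ICs: h(0) = 0, h′(0) = 0, h′′(0) = -8, h′′′(0) = 0, h′′′′(0) = 448.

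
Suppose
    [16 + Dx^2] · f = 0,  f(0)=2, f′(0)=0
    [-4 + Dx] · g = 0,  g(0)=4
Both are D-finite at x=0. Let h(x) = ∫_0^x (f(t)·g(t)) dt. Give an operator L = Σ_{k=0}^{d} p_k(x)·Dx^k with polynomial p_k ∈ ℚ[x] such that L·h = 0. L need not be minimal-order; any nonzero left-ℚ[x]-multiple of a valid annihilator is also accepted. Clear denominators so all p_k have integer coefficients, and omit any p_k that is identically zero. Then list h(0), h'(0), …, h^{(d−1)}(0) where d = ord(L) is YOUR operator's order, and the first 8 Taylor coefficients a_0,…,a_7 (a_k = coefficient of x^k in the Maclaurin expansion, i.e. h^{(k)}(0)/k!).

f: a_k = 2, 0, -16, 0, 64/3, 0, -512/45, 0, …
g: a_k = 4, 16, 32, 128/3, 128/3, 512/15, 1024/45, 4096/315, …
f·g: L₀ = L_f ⊗_s L_g, ord ≤ 2·1.
h=∫h₀ ⇒ L = L₀·Dx.
L = 32·Dx - 8·Dx^2 + Dx^3  (order 3).
h: a_k = 0, 8, 16, 0, -128/3, -1024/15, -2048/45, 0, …
ICs: h(0) = 0, h′(0) = 8, h′′(0) = 32.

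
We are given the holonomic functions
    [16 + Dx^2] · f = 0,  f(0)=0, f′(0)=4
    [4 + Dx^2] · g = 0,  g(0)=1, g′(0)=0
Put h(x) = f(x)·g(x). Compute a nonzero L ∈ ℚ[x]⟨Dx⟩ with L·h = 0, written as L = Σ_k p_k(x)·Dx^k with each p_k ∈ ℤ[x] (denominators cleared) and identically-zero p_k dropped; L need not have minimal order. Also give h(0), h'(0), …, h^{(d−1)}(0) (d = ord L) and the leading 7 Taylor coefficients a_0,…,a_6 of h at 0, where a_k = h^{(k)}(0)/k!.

f: a_k = 0, 4, 0, -32/3, 0, 128/15, 0, …
g: a_k = 1, 0, -2, 0, 2/3, 0, -4/45, …
Product ⇒ symmetric product L₀, ord ≤ 4.
L = 144 + 40·Dx^2 + Dx^4  (order 4).
h: a_k = 0, 4, 0, -56/3, 0, 488/15, 0, …
ICs: h(0) = 0, h′(0) = 4, h′′(0) = 0, h′′′(0) = -112.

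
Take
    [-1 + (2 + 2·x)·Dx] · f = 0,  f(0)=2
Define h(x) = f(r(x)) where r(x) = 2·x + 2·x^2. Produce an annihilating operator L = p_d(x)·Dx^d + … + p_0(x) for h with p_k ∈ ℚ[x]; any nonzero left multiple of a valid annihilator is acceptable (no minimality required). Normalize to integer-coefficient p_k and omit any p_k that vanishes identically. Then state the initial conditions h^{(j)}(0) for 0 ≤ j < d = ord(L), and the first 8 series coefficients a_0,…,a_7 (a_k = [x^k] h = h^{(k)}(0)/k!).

L = (-1 - 2·x) + (1 + 2·x + 2·x^2)·Dx  (order 1).
h: a_k = 2, 2, 1, -1, 3/4, -1/4, -3/8, 7/8, …
ICs: h(0) = 2.

f: a_k = 2, 1, -1/4, 1/8, -5/64, 7/128, -21/512, 33/1024, …
f∘r: x↦r, Dx↦Dx/r' in L_f ⇒ L₀.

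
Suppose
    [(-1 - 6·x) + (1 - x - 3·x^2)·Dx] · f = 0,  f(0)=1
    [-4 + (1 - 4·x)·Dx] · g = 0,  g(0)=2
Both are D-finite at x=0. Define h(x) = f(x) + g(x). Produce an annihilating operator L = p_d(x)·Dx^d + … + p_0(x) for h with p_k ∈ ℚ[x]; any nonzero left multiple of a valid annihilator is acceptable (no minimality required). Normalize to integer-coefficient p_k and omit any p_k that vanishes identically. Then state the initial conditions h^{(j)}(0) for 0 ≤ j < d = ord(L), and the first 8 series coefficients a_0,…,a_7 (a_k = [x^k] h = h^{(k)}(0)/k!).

f: a_k = 1, 1, 4, 7, 19, 40, 97, 217, …
g: a_k = 2, 8, 32, 128, 512, 2048, 8192, 32768, …
L₀ := lclm(L_f,L_g); ord L₀ ≤ 1+1.
L = (-72·x + 72·x^2 - 96·x^3) + (8 - 6·x - 66·x^2 + 112·x^3 - 192·x^4)·Dx + (-1 + 7·x - 15·x^2 + 10·x^3 + 20·x^4 - 48·x^5)·Dx^2  (order 2).
h: a_k = 3, 9, 36, 135, 531, 2088, 8289, 32985, …
ICs: h(0) = 3, h′(0) = 9.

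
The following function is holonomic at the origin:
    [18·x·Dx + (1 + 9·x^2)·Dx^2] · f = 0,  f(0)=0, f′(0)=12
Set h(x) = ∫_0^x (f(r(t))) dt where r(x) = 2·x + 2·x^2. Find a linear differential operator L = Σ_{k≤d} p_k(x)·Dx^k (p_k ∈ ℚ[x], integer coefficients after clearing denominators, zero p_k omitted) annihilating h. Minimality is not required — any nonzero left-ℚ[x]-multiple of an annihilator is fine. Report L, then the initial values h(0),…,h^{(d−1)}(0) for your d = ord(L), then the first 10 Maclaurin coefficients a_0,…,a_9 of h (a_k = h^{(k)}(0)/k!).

f: a_k = 0, 12, 0, -36, 0, 972/5, 0, -8748/7, 0, 8748, …
h₀=f(r): pull back L_f along r ⇒ L₀.
Integrate: L := L₀·Dx.
L = (-2 + 72·x + 288·x^2 + 432·x^3 + 216·x^4)·Dx^2 + (1 + 2·x + 36·x^2 + 144·x^3 + 180·x^4 + 72·x^5)·Dx^3  (order 3).
h: a_k = 0, 0, 12, 8, -72, -864/5, 4464/5, 30816/7, -85536/7, -117504, …
ICs: h(0) = 0, h′(0) = 0, h′′(0) = 24.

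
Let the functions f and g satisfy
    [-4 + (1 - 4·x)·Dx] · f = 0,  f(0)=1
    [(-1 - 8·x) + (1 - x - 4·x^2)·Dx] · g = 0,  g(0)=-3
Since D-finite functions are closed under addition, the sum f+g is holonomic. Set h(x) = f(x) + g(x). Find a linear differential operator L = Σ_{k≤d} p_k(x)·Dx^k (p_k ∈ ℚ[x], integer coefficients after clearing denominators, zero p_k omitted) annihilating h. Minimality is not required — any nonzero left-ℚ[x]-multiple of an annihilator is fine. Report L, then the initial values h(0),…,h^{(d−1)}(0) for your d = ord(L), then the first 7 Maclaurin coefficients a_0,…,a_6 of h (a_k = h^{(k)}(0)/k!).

L = (8 - 288·x + 384·x^2 - 512·x^3) + (22 - 8·x - 288·x^2 + 640·x^3 - 1024·x^4)·Dx + (-3 + 23·x - 56·x^2 + 32·x^3 + 128·x^4 - 256·x^5)·Dx^2  (order 2).
h: a_k = -2, 1, 1, 37, 169, 829, 3553, …
ICs: h(0) = -2, h′(0) = 1.

f: a_k = 1, 4, 16, 64, 256, 1024, 4096, …
g: a_k = -3, -3, -15, -27, -87, -195, -543, …
h₀=f+g: left-lcm gives L₀, ord ≤ 2.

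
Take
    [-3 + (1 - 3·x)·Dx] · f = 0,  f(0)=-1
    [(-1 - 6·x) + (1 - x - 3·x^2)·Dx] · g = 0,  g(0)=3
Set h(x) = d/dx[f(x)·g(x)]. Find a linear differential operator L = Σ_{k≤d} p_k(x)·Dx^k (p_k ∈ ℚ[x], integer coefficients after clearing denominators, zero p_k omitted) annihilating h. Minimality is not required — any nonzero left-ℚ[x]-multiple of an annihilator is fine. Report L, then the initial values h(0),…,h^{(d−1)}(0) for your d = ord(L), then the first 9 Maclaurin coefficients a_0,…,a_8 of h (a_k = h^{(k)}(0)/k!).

f: a_k = -1, -3, -9, -27, -81, -243, -729, -2187, -6561, …
g: a_k = 3, 3, 12, 21, 57, 120, 291, 651, 1524, …
f·g: L₀ = L_f ⊗_s L_g, ord ≤ 1·1.
h=h₀': d/dx-closure on L₀ ⇒ L.
L = (32 - 54·x - 216·x^2 + 972·x^4) + (-4 + 16·x + 27·x^2 - 144·x^3 + 243·x^5)·Dx  (order 1).
h: a_k = -12, -96, -495, -2208, -8880, -33714, -122556, -432384, -1490589, …
ICs: h(0) = -12.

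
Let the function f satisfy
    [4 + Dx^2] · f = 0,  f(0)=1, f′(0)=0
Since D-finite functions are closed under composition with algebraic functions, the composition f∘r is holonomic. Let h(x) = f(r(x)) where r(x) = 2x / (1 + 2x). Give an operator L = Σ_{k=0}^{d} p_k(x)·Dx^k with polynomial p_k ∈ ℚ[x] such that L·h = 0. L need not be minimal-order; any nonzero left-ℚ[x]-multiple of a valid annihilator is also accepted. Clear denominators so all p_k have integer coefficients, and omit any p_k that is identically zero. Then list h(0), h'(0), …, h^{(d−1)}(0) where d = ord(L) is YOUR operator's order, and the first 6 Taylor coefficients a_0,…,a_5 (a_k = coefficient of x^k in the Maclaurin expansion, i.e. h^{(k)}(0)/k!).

f: a_k = 1, 0, -2, 0, 2/3, 0, …
L₀ from L_f via x↦r, Dx↦r'^{-1}Dx.
L = 16 + (4 + 24·x + 48·x^2 + 32·x^3)·Dx + (1 + 8·x + 24·x^2 + 32·x^3 + 16·x^4)·Dx^2  (order 2).
h: a_k = 1, 0, -8, 32, -256/3, 512/3, …
ICs: h(0) = 1, h′(0) = 0.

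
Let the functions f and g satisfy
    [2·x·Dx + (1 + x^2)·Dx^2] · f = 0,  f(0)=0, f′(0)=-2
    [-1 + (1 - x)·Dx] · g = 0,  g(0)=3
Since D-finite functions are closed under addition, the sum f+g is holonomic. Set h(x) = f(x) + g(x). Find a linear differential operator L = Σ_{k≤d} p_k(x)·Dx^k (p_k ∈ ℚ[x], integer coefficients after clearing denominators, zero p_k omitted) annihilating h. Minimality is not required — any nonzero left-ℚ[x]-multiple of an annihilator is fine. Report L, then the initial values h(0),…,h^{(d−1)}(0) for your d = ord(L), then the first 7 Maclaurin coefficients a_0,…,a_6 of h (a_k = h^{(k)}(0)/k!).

f: a_k = 0, -2, 0, 2/3, 0, -2/5, 0, …
g: a_k = 3, 3, 3, 3, 3, 3, 3, …
Weyl lclm of L_f,L_g ⇒ L₀ (ord ≤ 3).
L = (2 - 8·x - 6·x^2)·Dx + (-4 + 2·x - 4·x^2 - 6·x^3)·Dx^2 + (1 - x^4)·Dx^3  (order 3).
h: a_k = 3, 1, 3, 11/3, 3, 13/5, 3, …
ICs: h(0) = 3, h′(0) = 1, h′′(0) = 6.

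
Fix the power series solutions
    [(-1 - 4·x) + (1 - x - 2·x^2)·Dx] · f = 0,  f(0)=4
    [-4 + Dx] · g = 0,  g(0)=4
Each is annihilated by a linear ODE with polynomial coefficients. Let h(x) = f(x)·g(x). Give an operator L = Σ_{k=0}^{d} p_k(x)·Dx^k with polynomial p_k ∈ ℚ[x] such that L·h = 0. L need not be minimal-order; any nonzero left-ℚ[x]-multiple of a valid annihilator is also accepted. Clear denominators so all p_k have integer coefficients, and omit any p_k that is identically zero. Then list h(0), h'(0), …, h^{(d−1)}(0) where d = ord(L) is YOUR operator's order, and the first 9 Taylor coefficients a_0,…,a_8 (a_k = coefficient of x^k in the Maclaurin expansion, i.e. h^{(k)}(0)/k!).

L = (5 - 8·x^2) + (-1 + x + 2·x^2)·Dx  (order 1).
h: a_k = 16, 80, 240, 1712/3, 3664/3, 12496/5, 45296/9, 635248/63, 706128/35, …
ICs: h(0) = 16.

f: a_k = 4, 4, 12, 20, 44, 84, 172, 340, 684, …
g: a_k = 4, 16, 32, 128/3, 128/3, 512/15, 1024/45, 4096/315, 2048/315, …
h₀=f·g: eliminate ⇒ L₀, order ≤ 1·1.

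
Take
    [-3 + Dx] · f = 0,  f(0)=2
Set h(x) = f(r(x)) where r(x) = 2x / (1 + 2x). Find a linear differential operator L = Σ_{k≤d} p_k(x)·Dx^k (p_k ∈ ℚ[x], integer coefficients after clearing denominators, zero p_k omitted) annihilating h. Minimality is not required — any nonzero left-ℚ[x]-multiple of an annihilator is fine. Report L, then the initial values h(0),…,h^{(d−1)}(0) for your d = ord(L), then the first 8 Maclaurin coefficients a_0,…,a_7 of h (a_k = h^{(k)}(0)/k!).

f: a_k = 2, 6, 9, 9, 27/4, 81/20, 81/40, 243/280, …
h₀=f(r): pull back L_f along r ⇒ L₀.
L = -6 + (1 + 4·x + 4·x^2)·Dx  (order 1).
h: a_k = 2, 12, 12, -24, 12, 168/5, -552/5, 6576/35, …
ICs: h(0) = 2.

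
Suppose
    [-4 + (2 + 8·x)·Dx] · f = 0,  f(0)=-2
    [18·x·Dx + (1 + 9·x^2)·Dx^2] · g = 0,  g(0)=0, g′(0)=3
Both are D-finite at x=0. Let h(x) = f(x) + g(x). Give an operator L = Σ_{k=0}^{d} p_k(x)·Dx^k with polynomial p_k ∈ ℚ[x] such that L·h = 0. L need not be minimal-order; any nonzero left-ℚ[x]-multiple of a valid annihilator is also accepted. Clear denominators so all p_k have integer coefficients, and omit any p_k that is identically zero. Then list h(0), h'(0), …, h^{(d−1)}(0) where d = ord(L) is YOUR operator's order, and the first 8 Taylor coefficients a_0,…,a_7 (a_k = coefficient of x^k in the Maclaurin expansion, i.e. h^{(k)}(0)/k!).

L = (-18 - 180·x + 486·x^2 + 972·x^3)·Dx + (-15 - 72·x - 9·x^2 + 1944·x^3 + 3402·x^4)·Dx^2 + (-1 + 5·x + 54·x^2 + 153·x^3 + 567·x^4 + 972·x^5)·Dx^3  (order 3).
h: a_k = -2, -1, 4, -17, 20, -37/5, 168, -5883/7, …
ICs: h(0) = -2, h′(0) = -1, h′′(0) = 8.

f: a_k = -2, -4, 4, -8, 20, -56, 168, -528, …
g: a_k = 0, 3, 0, -9, 0, 243/5, 0, -2187/7, …
h₀=f+g: left-lcm gives L₀, ord ≤ 3.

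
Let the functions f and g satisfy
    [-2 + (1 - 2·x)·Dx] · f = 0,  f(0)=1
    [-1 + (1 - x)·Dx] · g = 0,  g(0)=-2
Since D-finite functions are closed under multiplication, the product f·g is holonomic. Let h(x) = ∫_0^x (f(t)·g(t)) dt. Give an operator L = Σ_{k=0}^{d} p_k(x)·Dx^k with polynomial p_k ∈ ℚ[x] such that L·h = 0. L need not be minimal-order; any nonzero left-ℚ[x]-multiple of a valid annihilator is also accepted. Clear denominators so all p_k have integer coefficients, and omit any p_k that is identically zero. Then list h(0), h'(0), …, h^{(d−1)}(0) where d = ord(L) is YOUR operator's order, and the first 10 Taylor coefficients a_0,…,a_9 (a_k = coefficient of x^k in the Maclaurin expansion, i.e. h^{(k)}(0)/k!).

L = (-3 + 4·x)·Dx + (1 - 3·x + 2·x^2)·Dx^2  (order 2).
h: a_k = 0, -2, -3, -14/3, -15/2, -62/5, -21, -254/7, -255/4, -1022/9, …
ICs: h(0) = 0, h′(0) = -2.

f: a_k = 1, 2, 4, 8, 16, 32, 64, 128, 256, 512, …
g: a_k = -2, -2, -2, -2, -2, -2, -2, -2, -2, -2, …
Product ⇒ symmetric product L₀, ord ≤ 1.
Integrate: L := L₀·Dx.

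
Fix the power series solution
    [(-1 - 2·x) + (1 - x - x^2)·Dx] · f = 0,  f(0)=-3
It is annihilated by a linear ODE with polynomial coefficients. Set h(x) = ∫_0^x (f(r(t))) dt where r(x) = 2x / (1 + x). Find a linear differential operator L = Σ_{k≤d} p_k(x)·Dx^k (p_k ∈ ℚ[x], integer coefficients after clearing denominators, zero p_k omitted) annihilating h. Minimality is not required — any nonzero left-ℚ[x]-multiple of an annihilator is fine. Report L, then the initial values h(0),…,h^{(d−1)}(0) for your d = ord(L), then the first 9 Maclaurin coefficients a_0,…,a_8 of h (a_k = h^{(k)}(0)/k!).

L = (2 + 10·x)·Dx + (-1 - x + 5·x^2 + 5·x^3)·Dx^2  (order 2).
h: a_k = 0, -3, -3, -6, -15/2, -18, -25, -450/7, -375/4, …
ICs: h(0) = 0, h′(0) = -3.

f: a_k = -3, -3, -6, -9, -15, -24, -39, -63, -102, …
h₀=f(r): pull back L_f along r ⇒ L₀.
Integrate: L := L₀·Dx.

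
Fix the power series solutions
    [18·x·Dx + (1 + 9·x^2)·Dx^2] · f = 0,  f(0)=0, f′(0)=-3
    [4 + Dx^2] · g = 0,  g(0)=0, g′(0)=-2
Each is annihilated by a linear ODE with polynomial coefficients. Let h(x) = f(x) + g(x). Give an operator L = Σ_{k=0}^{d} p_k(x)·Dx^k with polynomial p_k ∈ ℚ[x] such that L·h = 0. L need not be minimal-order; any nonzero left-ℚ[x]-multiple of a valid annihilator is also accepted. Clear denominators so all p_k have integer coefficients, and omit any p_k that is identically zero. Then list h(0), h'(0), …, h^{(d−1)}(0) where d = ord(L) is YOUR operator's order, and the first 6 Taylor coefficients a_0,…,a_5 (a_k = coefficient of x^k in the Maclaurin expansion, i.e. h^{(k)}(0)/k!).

L = (-3744·x + 37584·x^3 + 11664·x^5)·Dx + (-28 + 864·x^2 + 10692·x^4 + 5832·x^6)·Dx^2 + (-936·x + 9396·x^3 + 2916·x^5)·Dx^3 + (-7 + 216·x^2 + 2673·x^4 + 1458·x^6)·Dx^4  (order 4).
h: a_k = 0, -5, 0, 31/3, 0, -733/15, …
ICs: h(0) = 0, h′(0) = -5, h′′(0) = 0, h′′′(0) = 62.

f: a_k = 0, -3, 0, 9, 0, -243/5, …
g: a_k = 0, -2, 0, 4/3, 0, -4/15, …
L₀ := lclm(L_f,L_g); ord L₀ ≤ 2+2.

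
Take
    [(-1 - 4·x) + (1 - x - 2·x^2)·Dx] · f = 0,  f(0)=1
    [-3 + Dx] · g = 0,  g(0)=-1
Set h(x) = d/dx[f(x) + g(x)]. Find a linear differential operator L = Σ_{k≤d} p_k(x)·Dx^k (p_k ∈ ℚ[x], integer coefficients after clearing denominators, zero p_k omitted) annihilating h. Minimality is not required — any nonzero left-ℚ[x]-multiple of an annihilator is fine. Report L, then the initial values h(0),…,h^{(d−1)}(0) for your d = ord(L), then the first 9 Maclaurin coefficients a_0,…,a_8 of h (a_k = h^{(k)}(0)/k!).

L = (12 + 126·x + 144·x^2 + 336·x^3 + 144·x^4) + (-7 - 42·x - 81·x^2 - 88·x^3 + 60·x^4 + 48·x^5)·Dx + (1 + 11·x^2 - 8·x^3 - 36·x^4 - 16·x^5)·Dx^2  (order 2).
h: a_k = -2, -3, 3/2, 61/2, 759/8, 10077/40, 47357/80, 765351/560, 13746933/4480, …
ICs: h(0) = -2, h′(0) = -3.

f: a_k = 1, 1, 3, 5, 11, 21, 43, 85, 171, …
g: a_k = -1, -3, -9/2, -9/2, -27/8, -81/40, -81/80, -243/560, -729/4480, …
h₀=f+g: left-lcm gives L₀, ord ≤ 2.
h₀' ⇒ L via d/dx closure of L₀.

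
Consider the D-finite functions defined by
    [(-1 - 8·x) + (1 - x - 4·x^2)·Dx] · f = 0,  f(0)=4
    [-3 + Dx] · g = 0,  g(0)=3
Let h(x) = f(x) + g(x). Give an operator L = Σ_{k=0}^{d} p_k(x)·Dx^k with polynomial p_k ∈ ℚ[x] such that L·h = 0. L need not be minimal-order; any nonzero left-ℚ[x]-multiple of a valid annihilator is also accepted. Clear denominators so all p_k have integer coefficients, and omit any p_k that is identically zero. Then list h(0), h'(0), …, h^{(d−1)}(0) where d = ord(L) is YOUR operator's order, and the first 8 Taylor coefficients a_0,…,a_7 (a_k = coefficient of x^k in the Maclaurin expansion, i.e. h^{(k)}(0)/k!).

f: a_k = 4, 4, 20, 36, 116, 260, 724, 1764, …
g: a_k = 3, 9, 27/2, 27/2, 81/8, 243/40, 243/80, 729/560, …
Sum ⇒ L₀ = lclm(L_f,L_g) in ℚ(x)⟨Dx⟩.
L = (-21 - 9·x - 396·x^2 - 288·x^3) + (1 + 42·x + 159·x^2 - 72·x^3 - 144·x^4)·Dx + (2 - 13·x - 9·x^2 + 56·x^3 + 48·x^4)·Dx^2  (order 2).
h: a_k = 7, 13, 67/2, 99/2, 1009/8, 10643/40, 58163/80, 988569/560, …
ICs: h(0) = 7, h′(0) = 13.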